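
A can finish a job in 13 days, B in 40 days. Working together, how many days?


Rate of A = 1/13 per day
Rate of B = 1/40 per day
Combined rate = 1/13 + 1/40 = 53/520 ≈ 0.1019 per day
Days = 1 / combined rate = 520/53
≈ 9.81 days

9.81 days


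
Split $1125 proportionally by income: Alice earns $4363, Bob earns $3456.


Total income = 4363 + 3456 = $7819
Alice: $1125 × 4363/7819 = $627.75
Bob: $1125 × 3456/7819 = $497.25
= Alice: $627.75, Bob: $497.25

Alice: $627.75, Bob: $497.25


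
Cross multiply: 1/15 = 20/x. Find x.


Cross multiply: 1 × x = 15 × 20
1x = 300
x = 300 / 1
= 300.00

300.00


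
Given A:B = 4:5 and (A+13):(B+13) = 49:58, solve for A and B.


Let A = 4k, B = 5k.
(4k + 13) / (5k + 13) = 49/58
Cross-multiply: 58(4k + 13) = 49(5k + 13)
232k + 754 = 245k + 637
232k - 245k = 637 - 754
-13k = -117
k = -117/-13 = 9
A = 4×9 = 36, B = 5×9 = 45
= A = 36, B = 45

A = 36, B = 45


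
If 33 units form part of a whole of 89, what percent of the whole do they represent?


Percentage = (part / whole) × 100
= (33 / 89) × 100
≈ 37.08%

37.08%


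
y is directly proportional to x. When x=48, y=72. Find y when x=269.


Direct proportion: y/x = constant
k = 72/48 = 1.5000
y₂ = k × 269 = 72 × 269 / 48 = 19368/48
= 403.50

403.50


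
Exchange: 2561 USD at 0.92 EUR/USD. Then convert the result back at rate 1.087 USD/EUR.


Amount × rate = 2561 × 0.92 = 2356.12 EUR
Round-trip: 2356.12 × 1.087 = 2561.10 USD
= 2356.12 EUR, then 2561.10 USD

2356.12 EUR, then 2561.10 USD


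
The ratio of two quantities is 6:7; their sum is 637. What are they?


Let A = 6k, B = 7k.
6k + 7k = 637
13k = 637 → k = 637/13 = 49
A = 6×49 = 294, B = 7×49 = 343
= A = 294, B = 343

A = 294, B = 343


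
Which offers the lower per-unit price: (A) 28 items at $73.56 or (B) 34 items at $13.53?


Deal A: $73.56/28 = $2.6271/unit
Deal B: $13.53/34 = $0.3979/unit
B is cheaper per unit
= Deal B

Deal B


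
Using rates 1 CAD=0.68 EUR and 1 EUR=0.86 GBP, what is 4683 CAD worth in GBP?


Step 1: 4683 CAD × 0.68 = 3184.44 EUR
Step 2: 3184.44 EUR × 0.86 = 2738.62 GBP
Implied rate CAD→GBP = 0.68 × 0.86 = 0.5848
= 2738.62 GBP

2738.62 GBP


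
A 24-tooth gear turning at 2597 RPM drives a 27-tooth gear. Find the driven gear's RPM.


Gear ratio = 24:27 = 8:9
RPM_B = RPM_A × (teeth_A / teeth_B)
= 2597 × (24/27)
= 2308.4 RPM

2308.4 RPM


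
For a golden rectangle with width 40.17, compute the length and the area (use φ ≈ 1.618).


φ = (1 + √5) / 2 ≈ 1.618
Length = width × φ = 40.17 × 1.618 = 64.99506
≈ 65.00
Area = width × length = 40.17 × 64.99506 = 2610.8515602 ≈ 2610.85
= Length: 65.00, Area: 2610.85

Length: 65.00, Area: 2610.85


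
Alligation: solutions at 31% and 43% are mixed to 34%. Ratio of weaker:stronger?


Let x parts of 31% mix with y parts of 43%.
31x + 43y = 34(x + y)
31x + 43y = 34x + 34y
x(31 - 34) = y(34 - 43)
x/y = (43 - 34)/(34 - 31) = 9/3
Simplify: 3:1
= 3:1

3:1


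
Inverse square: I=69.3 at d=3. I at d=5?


I₁d₁² = I₂d₂²
I₂ = I₁ × (d₁/d₂)²
= 69.3 × (3/5)²
= 69.3 × 9/25
= 623.7/25
= 24.9480

24.9480


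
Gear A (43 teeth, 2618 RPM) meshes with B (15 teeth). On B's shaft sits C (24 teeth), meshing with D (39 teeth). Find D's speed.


Stage 1: RPM_B = RPM_A × t_A/t_B = 2618 × 43/15 = 112574/15 ≈ 7504.93
B and C share a shaft → RPM_C = RPM_B
Stage 2: RPM_D = RPM_C × t_C/t_D = RPM_A × (t_A×t_C)/(t_B×t_D)
Overall ratio = (43×24)/(15×39) = 1032/585
RPM_D = 2618 × 1032/585 = 2701776/585
≈ 4618.42 RPM

4618.42 RPM


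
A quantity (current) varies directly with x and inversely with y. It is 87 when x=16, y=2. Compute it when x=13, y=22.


z = k·x/y
Solve for k using the known point: k = z·y/x = 87×2/16 = 174/16 = 10.8750
Now evaluate at x=13, y=22:
z = k × 13 / 22 = (174 × 13) / (16 × 22) = 2262/352
≈ 6.4261

6.4261


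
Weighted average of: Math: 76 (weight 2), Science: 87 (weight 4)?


Numerator = 76×2 + 87×4
= 152 + 348
= 500
Total weight = 6
Weighted avg = 500/6
= 83.33

83.33


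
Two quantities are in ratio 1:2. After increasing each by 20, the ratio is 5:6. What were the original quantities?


Let A = 1k, B = 2k.
(1k + 20) / (2k + 20) = 5/6
Cross-multiply: 6(1k + 20) = 5(2k + 20)
6k + 120 = 10k + 100
6k - 10k = 100 - 120
-4k = -20
k = -20/-4 = 5
A = 1×5 = 5, B = 2×5 = 10
= A = 5, B = 10

A = 5, B = 10


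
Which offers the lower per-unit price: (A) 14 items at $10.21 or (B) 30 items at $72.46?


Deal A: $10.21/14 = $0.7293/unit
Deal B: $72.46/30 = $2.4153/unit
A is cheaper per unit
= Deal A

Deal A


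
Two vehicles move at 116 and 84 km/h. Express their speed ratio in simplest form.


Ratio = 116:84
GCD = 4
Simplified = 29:21
Time ratio (same distance) = 21:29
Speed ratio = 29:21

29:21


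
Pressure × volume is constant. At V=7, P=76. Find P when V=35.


Inverse proportion: x × y = constant
k = 7 × 76 = 532
y₂ = k / 35 = 532 / 35
= 15.20

15.20


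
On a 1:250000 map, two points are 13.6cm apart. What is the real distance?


Real distance = map distance × scale
= 13.6cm × 250000
= 3400000 cm = 34000.0 m
= 34.000 km

34.000 km


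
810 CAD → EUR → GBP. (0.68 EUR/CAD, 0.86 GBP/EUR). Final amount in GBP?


Step 1: 810 CAD × 0.68 = 550.80 EUR
Step 2: 550.80 EUR × 0.86 = 473.69 GBP
Implied rate CAD→GBP = 0.68 × 0.86 = 0.5848
= 473.69 GBP

473.69 GBP


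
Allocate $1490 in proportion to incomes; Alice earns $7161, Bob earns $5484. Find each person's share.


Total income = 7161 + 5484 = $12645
Alice: $1490 × 7161/12645 = $843.80
Bob: $1490 × 5484/12645 = $646.20
= Alice: $843.80, Bob: $646.20

Alice: $843.80, Bob: $646.20


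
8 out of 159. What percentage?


Percentage = (part / whole) × 100
= (8 / 159) × 100
≈ 5.03%

5.03%


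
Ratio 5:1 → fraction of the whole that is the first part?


Total parts = 5 + 1 = 6
First part: 5/6 = 5/6
= 5/6

5/6


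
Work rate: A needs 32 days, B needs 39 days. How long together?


Rate of A = 1/32 per day
Rate of B = 1/39 per day
Combined rate = 1/32 + 1/39 = 71/1248 ≈ 0.0569 per day
Days = 1 / combined rate = 1248/71
≈ 17.58 days

17.58 days


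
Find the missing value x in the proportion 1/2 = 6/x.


Cross multiply: 1 × x = 2 × 6
1x = 12
x = 12 / 1
= 12.00

12.00


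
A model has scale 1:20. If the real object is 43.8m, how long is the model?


Model size = real / scale
= 43.8 / 20
= 2.1900 m

2.1900 m


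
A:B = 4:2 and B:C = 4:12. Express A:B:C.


Match B: multiply A:B by 4 → 16:8
Multiply B:C by 2 → 8:24
Combined: 16:8:24
GCD = 8
= 2:1:3

2:1:3


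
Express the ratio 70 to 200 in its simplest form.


GCD(70, 200) = 10
70/10 : 200/10
= 7:20

7:20


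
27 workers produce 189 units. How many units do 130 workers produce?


Direct proportion: y/x = constant
k = 189/27 = 7.0000
y₂ = k × 130 = 189 × 130 / 27 = 24570/27
= 910.00

910.00


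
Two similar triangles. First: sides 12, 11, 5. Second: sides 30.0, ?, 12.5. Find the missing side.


Scale factor = 30.0/12 = 2.5
Missing side = 11 × 2.5
= 27.5

27.5


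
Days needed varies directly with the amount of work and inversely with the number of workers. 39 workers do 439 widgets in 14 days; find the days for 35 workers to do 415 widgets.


Days ∝ work / workers, so d₂ = d₁ × (m₁/m₂) × (w₂/w₁)
Workers factor (inverse): 39/35 ≈ 1.1143
Work factor (direct): 415/439 ≈ 0.9453
d₂ = 14 × 39/35 × 415/439 = (14 × 39 × 415) / (35 × 439) = 226590/15365
≈ 14.75 days

14.75 days


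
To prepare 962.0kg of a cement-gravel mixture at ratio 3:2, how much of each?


Total parts = 3 + 2 = 5
cement: 962.0 × 3/5 = 577.2kg
gravel: 962.0 × 2/5 = 384.8kg
= 577.2kg and 384.8kg

577.2kg and 384.8kg


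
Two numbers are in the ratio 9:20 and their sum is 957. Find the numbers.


Let A = 9k, B = 20k.
9k + 20k = 957
29k = 957 → k = 957/29 = 33
A = 9×33 = 297, B = 20×33 = 660
= A = 297, B = 660

A = 297, B = 660


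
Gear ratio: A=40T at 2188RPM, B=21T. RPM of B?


Gear ratio = 40:21 = 40:21
RPM_B = RPM_A × (teeth_A / teeth_B)
= 2188 × (40/21)
= 4167.6 RPM

4167.6 RPM


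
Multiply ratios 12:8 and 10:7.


Compound ratio = (12×10) : (8×7)
= 120:56
GCD = 8
= 15:7

15:7


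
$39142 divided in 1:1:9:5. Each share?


Total parts = 1 + 1 + 9 + 5 = 16
Part 1: 39142 × 1/16 = 2446.38
Part 2: 39142 × 1/16 = 2446.38
Part 3: 39142 × 9/16 = 22017.38
Part 4: 39142 × 5/16 = 12231.88
= Part 1: $2446.38, Part 2: $2446.38, Part 3: $22017.38, Part 4: $12231.88

Part 1: $2446.38, Part 2: $2446.38, Part 3: $22017.38, Part 4: $12231.88


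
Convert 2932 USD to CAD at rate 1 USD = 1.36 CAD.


Amount × rate = 2932 × 1.36
= 3987.52 CAD

3987.52 CAD


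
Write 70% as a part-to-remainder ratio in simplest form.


70% means 70 parts out of 100; remainder = 30
Part : remainder = 70:30
GCD = 10
= 7:3

7:3


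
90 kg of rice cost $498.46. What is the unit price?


Unit rate = total / quantity
= 498.46 / 90
= $5.54 per unit

$5.54 per unit


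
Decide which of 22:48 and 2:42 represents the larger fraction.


22/48 = 0.4583
2/42 = 0.0476
0.4583 > 0.0476, so 22:48 is greater
= 22:48

22:48


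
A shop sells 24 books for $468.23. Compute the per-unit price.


Unit rate = total / quantity
= 468.23 / 24
= $19.51 per unit

$19.51 per unit


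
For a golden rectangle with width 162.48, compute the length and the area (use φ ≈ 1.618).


φ = (1 + √5) / 2 ≈ 1.618
Length = width × φ = 162.48 × 1.618 = 262.89264
≈ 262.89
Area = width × length = 162.48 × 262.89264 = 42714.7961472 ≈ 42714.80
= Length: 262.89, Area: 42714.80

Length: 262.89, Area: 42714.80


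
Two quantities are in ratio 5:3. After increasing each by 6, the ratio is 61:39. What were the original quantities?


Let A = 5k, B = 3k.
(5k + 6) / (3k + 6) = 61/39
Cross-multiply: 39(5k + 6) = 61(3k + 6)
195k + 234 = 183k + 366
195k - 183k = 366 - 234
12k = 132
k = 132/12 = 11
A = 5×11 = 55, B = 3×11 = 33
= A = 55, B = 33

A = 55, B = 33


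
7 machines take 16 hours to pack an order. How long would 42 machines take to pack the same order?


Inverse proportion: x × y = constant
k = 7 × 16 = 112
y₂ = k / 42 = 112 / 42
= 2.67

2.67


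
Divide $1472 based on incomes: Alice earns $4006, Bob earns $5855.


Total income = 4006 + 5855 = $9861
Alice: $1472 × 4006/9861 = $598.00
Bob: $1472 × 5855/9861 = $874.00
= Alice: $598.00, Bob: $874.00

Alice: $598.00, Bob: $874.00


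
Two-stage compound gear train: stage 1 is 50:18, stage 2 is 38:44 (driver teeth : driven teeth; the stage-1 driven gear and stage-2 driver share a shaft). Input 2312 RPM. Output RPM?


Stage 1: RPM_B = RPM_A × t_A/t_B = 2312 × 50/18 = 115600/18 ≈ 6422.22
B and C share a shaft → RPM_C = RPM_B
Stage 2: RPM_D = RPM_C × t_C/t_D = RPM_A × (t_A×t_C)/(t_B×t_D)
Overall ratio = (50×38)/(18×44) = 1900/792
RPM_D = 2312 × 1900/792 = 4392800/792
≈ 5546.46 RPM

5546.46 RPM


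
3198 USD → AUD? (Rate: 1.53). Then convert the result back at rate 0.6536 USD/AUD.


Amount × rate = 3198 × 1.53 = 4892.94 AUD
Round-trip: 4892.94 × 0.6536 = 3198.03 USD
= 4892.94 AUD, then 3198.03 USD

4892.94 AUD, then 3198.03 USD


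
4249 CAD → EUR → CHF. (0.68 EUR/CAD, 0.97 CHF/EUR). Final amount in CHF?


Step 1: 4249 CAD × 0.68 = 2889.32 EUR
Step 2: 2889.32 EUR × 0.97 = 2802.64 CHF
Implied rate CAD→CHF = 0.68 × 0.97 = 0.6596
= 2802.64 CHF

2802.64 CHF


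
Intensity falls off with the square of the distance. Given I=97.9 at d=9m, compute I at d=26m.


I₁d₁² = I₂d₂²
I₂ = I₁ × (d₁/d₂)²
= 97.9 × (9/26)²
= 97.9 × 81/676
= 7929.9/676
≈ 11.7306

11.7306


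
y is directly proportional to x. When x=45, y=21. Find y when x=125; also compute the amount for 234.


Direct proportion: y/x = constant
k = 21/45 ≈ 0.4667
y at x=125: k × 125 = 21 × 125 / 45 = 2625/45 ≈ 58.33
y at x=234: k × 234 = 21 × 234 / 45 = 4914/45 = 109.20
= 58.33 and 109.20

58.33 and 109.20


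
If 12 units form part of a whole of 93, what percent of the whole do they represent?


Percentage = (part / whole) × 100
= (12 / 93) × 100
≈ 12.90%

12.90%


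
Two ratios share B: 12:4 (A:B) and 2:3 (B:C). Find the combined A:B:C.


Match B: multiply A:B by 2 → 24:8
Multiply B:C by 4 → 8:12
Combined: 24:8:12
GCD = 4
= 6:2:3

6:2:3


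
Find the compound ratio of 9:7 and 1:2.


Compound ratio = (9×1) : (7×2)
= 9:14
GCD = 1
= 9:14

9:14


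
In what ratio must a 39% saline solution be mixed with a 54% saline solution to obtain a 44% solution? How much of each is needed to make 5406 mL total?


Let x parts of 39% mix with y parts of 54%.
39x + 54y = 44(x + y)
39x + 54y = 44x + 44y
x(39 - 44) = y(44 - 54)
x/y = (54 - 44)/(44 - 39) = 10/5
Simplify: 2:1
Total parts = 3; one part = 5406/3 = 1802.00 mL
39% solution: 2×1802.00 = 3604.00 mL
54% solution: 1×1802.00 = 1802.00 mL
= ratio 2:1; 3604.00 mL and 1802.00 mL

ratio 2:1; 3604.00 mL and 1802.00 mL


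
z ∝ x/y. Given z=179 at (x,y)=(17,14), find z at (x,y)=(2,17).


z = k·x/y
Solve for k using the known point: k = z·y/x = 179×14/17 = 2506/17 ≈ 147.4118
Now evaluate at x=2, y=17:
z = k × 2 / 17 = (2506 × 2) / (17 × 17) = 5012/289
≈ 17.3426

17.3426


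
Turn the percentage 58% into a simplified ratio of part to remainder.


58% means 58 parts out of 100; remainder = 42
Part : remainder = 58:42
GCD = 2
= 29:21

29:21


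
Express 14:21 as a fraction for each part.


Total parts = 14 + 21 = 35
First part: 14/35 = 2/5
Second part: 21/35 = 3/5
= 2/5 and 3/5

2/5 and 3/5


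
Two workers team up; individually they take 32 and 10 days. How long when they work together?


Rate of A = 1/32 per day
Rate of B = 1/10 per day
Combined rate = 1/32 + 1/10 = 42/320 ≈ 0.1313 per day
Days = 1 / combined rate = 320/42
≈ 7.62 days

7.62 days


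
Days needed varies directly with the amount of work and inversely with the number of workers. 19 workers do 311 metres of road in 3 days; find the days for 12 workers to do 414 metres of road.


Days ∝ work / workers, so d₂ = d₁ × (m₁/m₂) × (w₂/w₁)
Workers factor (inverse): 19/12 ≈ 1.5833
Work factor (direct): 414/311 ≈ 1.3312
d₂ = 3 × 19/12 × 414/311 = (3 × 19 × 414) / (12 × 311) = 23598/3732
≈ 6.32 days

6.32 days


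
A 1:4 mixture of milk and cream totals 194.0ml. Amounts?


Total parts = 1 + 4 = 5
milk: 194.0 × 1/5 = 38.8ml
cream: 194.0 × 4/5 = 155.2ml
= 38.8ml and 155.2ml

38.8ml and 155.2ml


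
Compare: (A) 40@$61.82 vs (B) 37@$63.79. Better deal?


Deal A: $61.82/40 = $1.5455/unit
Deal B: $63.79/37 = $1.7241/unit
A is cheaper per unit
= Deal A

Deal A


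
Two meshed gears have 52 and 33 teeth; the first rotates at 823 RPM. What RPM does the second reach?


Gear ratio = 52:33 = 52:33
RPM_B = RPM_A × (teeth_A / teeth_B)
= 823 × (52/33)
= 1296.8 RPM

1296.8 RPM


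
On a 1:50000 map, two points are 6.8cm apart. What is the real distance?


Real distance = map distance × scale
= 6.8cm × 50000
= 340000 cm = 3400.0 m
= 3.400 km

3.400 km


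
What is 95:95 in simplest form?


GCD(95, 95) = 95
95/95 : 95/95
= 1:1

1:1


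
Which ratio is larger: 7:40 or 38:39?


7/40 = 0.1750
38/39 = 0.9744
0.1750 < 0.9744, so 7:40 is less
= 38:39

38:39


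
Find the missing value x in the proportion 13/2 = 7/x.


Cross multiply: 13 × x = 2 × 7
13x = 14
x = 14 / 13
= 1.08

1.08


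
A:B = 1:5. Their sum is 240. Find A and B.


Let A = 1k, B = 5k.
1k + 5k = 240
6k = 240 → k = 240/6 = 40
A = 1×40 = 40, B = 5×40 = 200
= A = 40, B = 200

A = 40, B = 200


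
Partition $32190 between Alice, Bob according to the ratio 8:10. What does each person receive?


Total parts = 8 + 10 = 18
Alice: 32190 × 8/18 = 14306.67
Bob: 32190 × 10/18 = 17883.33
= Alice: $14306.67, Bob: $17883.33

Alice: $14306.67, Bob: $17883.33


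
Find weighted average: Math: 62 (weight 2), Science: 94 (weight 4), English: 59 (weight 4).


Numerator = 62×2 + 94×4 + 59×4
= 124 + 376 + 236
= 736
Total weight = 10
Weighted avg = 736/10
= 73.60

73.60


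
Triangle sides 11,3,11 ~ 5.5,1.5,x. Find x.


Scale factor = 5.5/11 = 0.5
Missing side = 11 × 0.5
= 5.5

5.5


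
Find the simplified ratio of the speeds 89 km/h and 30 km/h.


Ratio = 89:30
GCD = 1
Simplified = 89:30
Time ratio (same distance) = 30:89
Speed ratio = 89:30

89:30


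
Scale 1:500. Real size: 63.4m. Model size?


Model size = real / scale
= 63.4 / 500
= 0.1268 m

0.1268 m


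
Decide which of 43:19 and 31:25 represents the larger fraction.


43/19 = 2.2632
31/25 = 1.2400
2.2632 > 1.2400, so 43:19 is greater
= 43:19

43:19


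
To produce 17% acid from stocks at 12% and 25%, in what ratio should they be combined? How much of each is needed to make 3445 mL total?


Let x parts of 12% mix with y parts of 25%.
12x + 25y = 17(x + y)
12x + 25y = 17x + 17y
x(12 - 17) = y(17 - 25)
x/y = (25 - 17)/(17 - 12) = 8/5
Simplify: 8:5
Total parts = 13; one part = 3445/13 = 265.00 mL
12% solution: 8×265.00 = 2120.00 mL
25% solution: 5×265.00 = 1325.00 mL
= ratio 8:5; 2120.00 mL and 1325.00 mL

ratio 8:5; 2120.00 mL and 1325.00 mL


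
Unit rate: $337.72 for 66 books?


Unit rate = total / quantity
= 337.72 / 66
= $5.12 per unit

$5.12 per unit


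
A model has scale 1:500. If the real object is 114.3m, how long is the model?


Model size = real / scale
= 114.3 / 500
= 0.2286 m

0.2286 m


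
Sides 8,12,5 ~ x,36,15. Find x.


Scale factor = 36/12 = 3
Missing side = 8 × 3
= 24.0

24.0


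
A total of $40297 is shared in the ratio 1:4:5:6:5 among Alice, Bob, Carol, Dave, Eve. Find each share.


Total parts = 1 + 4 + 5 + 6 + 5 = 21
Alice: 40297 × 1/21 = 1918.90
Bob: 40297 × 4/21 = 7675.62
Carol: 40297 × 5/21 = 9594.52
Dave: 40297 × 6/21 = 11513.43
Eve: 40297 × 5/21 = 9594.52
= Alice: $1918.90, Bob: $7675.62, Carol: $9594.52, Dave: $11513.43, Eve: $9594.52

Alice: $1918.90, Bob: $7675.62, Carol: $9594.52, Dave: $11513.43, Eve: $9594.52


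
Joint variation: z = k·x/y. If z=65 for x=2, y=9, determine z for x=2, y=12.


z = k·x/y
Solve for k using the known point: k = z·y/x = 65×9/2 = 585/2 = 292.5000
Now evaluate at x=2, y=12:
z = k × 2 / 12 = (585 × 2) / (2 × 12) = 1170/24
= 48.7500

48.7500


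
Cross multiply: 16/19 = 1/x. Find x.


Cross multiply: 16 × x = 19 × 1
16x = 19
x = 19 / 16
= 1.19

1.19


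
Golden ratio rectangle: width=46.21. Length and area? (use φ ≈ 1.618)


φ = (1 + √5) / 2 ≈ 1.618
Length = width × φ = 46.21 × 1.618 = 74.76778
≈ 74.77
Area = width × length = 46.21 × 74.76778 = 3455.0191138 ≈ 3455.02
= Length: 74.77, Area: 3455.02

Length: 74.77, Area: 3455.02


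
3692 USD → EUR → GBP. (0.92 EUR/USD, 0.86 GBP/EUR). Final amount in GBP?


Step 1: 3692 USD × 0.92 = 3396.64 EUR
Step 2: 3396.64 EUR × 0.86 = 2921.11 GBP
Implied rate USD→GBP = 0.92 × 0.86 = 0.7912
= 2921.11 GBP

2921.11 GBP


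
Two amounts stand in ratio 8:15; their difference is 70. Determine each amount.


Let A = 8k, B = 15k.
15k - 8k = 70
7k = 70 → k = 70/7 = 10
A = 8×10 = 80, B = 15×10 = 150
= A = 80, B = 150

A = 80, B = 150


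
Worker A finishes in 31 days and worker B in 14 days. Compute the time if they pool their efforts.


Rate of A = 1/31 per day
Rate of B = 1/14 per day
Combined rate = 1/31 + 1/14 = 45/434 ≈ 0.1037 per day
Days = 1 / combined rate = 434/45
≈ 9.64 days

9.64 days


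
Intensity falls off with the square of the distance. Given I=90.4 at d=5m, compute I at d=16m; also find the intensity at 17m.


I₁d₁² = I₂d₂²
I at 16m = 90.4 × (5/16)² = 90.4 × 25/256 = 2260/256 ≈ 8.8281
I at 17m = 90.4 × (5/17)² = 90.4 × 25/289 = 2260/289 ≈ 7.8201
= 8.8281 and 7.8201

8.8281 and 7.8201


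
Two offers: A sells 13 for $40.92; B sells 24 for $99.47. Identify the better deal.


Deal A: $40.92/13 = $3.1477/unit
Deal B: $99.47/24 = $4.1446/unit
A is cheaper per unit
= Deal A

Deal A


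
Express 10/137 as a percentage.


Percentage = (part / whole) × 100
= (10 / 137) × 100
≈ 7.30%

7.30%


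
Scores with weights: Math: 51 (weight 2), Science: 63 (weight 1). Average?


Numerator = 51×2 + 63×1
= 102 + 63
= 165
Total weight = 3
Weighted avg = 165/3
= 55.00

55.00


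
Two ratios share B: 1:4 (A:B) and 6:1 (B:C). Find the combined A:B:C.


Match B: multiply A:B by 6 → 6:24
Multiply B:C by 4 → 24:4
Combined: 6:24:4
GCD = 2
= 3:12:2

3:12:2


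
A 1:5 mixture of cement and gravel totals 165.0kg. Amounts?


Total parts = 1 + 5 = 6
cement: 165.0 × 1/6 = 27.5kg
gravel: 165.0 × 5/6 = 137.5kg
= 27.5kg and 137.5kg

27.5kg and 137.5kg


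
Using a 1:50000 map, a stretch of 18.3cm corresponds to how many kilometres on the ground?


Real distance = map distance × scale
= 18.3cm × 50000
= 915000 cm = 9150.0 m
= 9.150 km

9.150 km


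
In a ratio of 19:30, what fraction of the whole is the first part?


Total parts = 19 + 30 = 49
First part: 19/49 = 19/49
= 19/49

19/49


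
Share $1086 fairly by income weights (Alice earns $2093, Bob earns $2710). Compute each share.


Total income = 2093 + 2710 = $4803
Alice: $1086 × 2093/4803 = $473.25
Bob: $1086 × 2710/4803 = $612.75
= Alice: $473.25, Bob: $612.75

Alice: $473.25, Bob: $612.75


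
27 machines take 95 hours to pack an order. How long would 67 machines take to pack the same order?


Inverse proportion: x × y = constant
k = 27 × 95 = 2565
y₂ = k / 67 = 2565 / 67
= 38.28

38.28


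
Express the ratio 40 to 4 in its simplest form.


GCD(40, 4) = 4
40/4 : 4/4
= 10:1

10:1


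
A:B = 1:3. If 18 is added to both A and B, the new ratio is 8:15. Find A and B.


Let A = 1k, B = 3k.
(1k + 18) / (3k + 18) = 8/15
Cross-multiply: 15(1k + 18) = 8(3k + 18)
15k + 270 = 24k + 144
15k - 24k = 144 - 270
-9k = -126
k = -126/-9 = 14
A = 1×14 = 14, B = 3×14 = 42
= A = 14, B = 42

A = 14, B = 42


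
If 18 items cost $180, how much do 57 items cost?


Direct proportion: y/x = constant
k = 180/18 = 10.0000
y₂ = k × 57 = 180 × 57 / 18 = 10260/18
= 570.00

570.00


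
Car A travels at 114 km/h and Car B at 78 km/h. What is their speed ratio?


Ratio = 114:78
GCD = 6
Simplified = 19:13
Time ratio (same distance) = 13:19
Speed ratio = 19:13

19:13


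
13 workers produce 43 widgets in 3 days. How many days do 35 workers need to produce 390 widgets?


Days ∝ work / workers, so d₂ = d₁ × (m₁/m₂) × (w₂/w₁)
Workers factor (inverse): 13/35 ≈ 0.3714
Work factor (direct): 390/43 ≈ 9.0698
d₂ = 3 × 13/35 × 390/43 = (3 × 13 × 390) / (35 × 43) = 15210/1505
≈ 10.11 days

10.11 days


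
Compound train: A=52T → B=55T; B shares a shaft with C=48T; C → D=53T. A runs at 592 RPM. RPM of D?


Stage 1: RPM_B = RPM_A × t_A/t_B = 592 × 52/55 = 30784/55 ≈ 559.71
B and C share a shaft → RPM_C = RPM_B
Stage 2: RPM_D = RPM_C × t_C/t_D = RPM_A × (t_A×t_C)/(t_B×t_D)
Overall ratio = (52×48)/(55×53) = 2496/2915
RPM_D = 592 × 2496/2915 = 1477632/2915
≈ 506.91 RPM

506.91 RPM


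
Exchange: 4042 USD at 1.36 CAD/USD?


Amount × rate = 4042 × 1.36
= 5497.12 CAD

5497.12 CAD


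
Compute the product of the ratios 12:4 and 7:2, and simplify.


Compound ratio = (12×7) : (4×2)
= 84:8
GCD = 4
= 21:2

21:2


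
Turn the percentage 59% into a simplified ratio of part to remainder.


59% means 59 parts out of 100; remainder = 41
Part : remainder = 59:41
GCD = 1
= 59:41

59:41


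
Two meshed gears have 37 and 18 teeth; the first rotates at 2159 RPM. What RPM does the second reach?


Gear ratio = 37:18 = 37:18
RPM_B = RPM_A × (teeth_A / teeth_B)
= 2159 × (37/18)
= 4437.9 RPM

4437.9 RPM


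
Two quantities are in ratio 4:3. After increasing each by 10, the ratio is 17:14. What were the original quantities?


Let A = 4k, B = 3k.
(4k + 10) / (3k + 10) = 17/14
Cross-multiply: 14(4k + 10) = 17(3k + 10)
56k + 140 = 51k + 170
56k - 51k = 170 - 140
5k = 30
k = 30/5 = 6
A = 4×6 = 24, B = 3×6 = 18
= A = 24, B = 18

A = 24, B = 18


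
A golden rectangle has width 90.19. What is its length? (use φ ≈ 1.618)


φ = (1 + √5) / 2 ≈ 1.618
Length = width × φ = 90.19 × 1.618 = 145.92742
≈ 145.93

145.93


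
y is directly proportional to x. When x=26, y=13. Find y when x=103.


Direct proportion: y/x = constant
k = 13/26 = 0.5000
y₂ = k × 103 = 13 × 103 / 26 = 1339/26
= 51.50

51.50


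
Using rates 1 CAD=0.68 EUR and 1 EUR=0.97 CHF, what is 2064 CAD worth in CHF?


Step 1: 2064 CAD × 0.68 = 1403.52 EUR
Step 2: 1403.52 EUR × 0.97 = 1361.41 CHF
Implied rate CAD→CHF = 0.68 × 0.97 = 0.6596
= 1361.41 CHF

1361.41 CHF


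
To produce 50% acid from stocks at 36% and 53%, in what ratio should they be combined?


Let x parts of 36% mix with y parts of 53%.
36x + 53y = 50(x + y)
36x + 53y = 50x + 50y
x(36 - 50) = y(50 - 53)
x/y = (53 - 50)/(50 - 36) = 3/14
Simplify: 3:14
= 3:14

3:14


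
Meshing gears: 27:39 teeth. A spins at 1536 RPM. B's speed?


Gear ratio = 27:39 = 9:13
RPM_B = RPM_A × (teeth_A / teeth_B)
= 1536 × (27/39)
= 1063.4 RPM

1063.4 RPM


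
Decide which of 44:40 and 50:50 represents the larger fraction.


44/40 = 1.1000
50/50 = 1.0000
1.1000 > 1.0000, so 44:40 is greater
= 44:40

44:40


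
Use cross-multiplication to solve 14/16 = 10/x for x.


Cross multiply: 14 × x = 16 × 10
14x = 160
x = 160 / 14
= 11.43

11.43


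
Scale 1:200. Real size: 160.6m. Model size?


Model size = real / scale
= 160.6 / 200
= 0.8030 m

0.8030 m


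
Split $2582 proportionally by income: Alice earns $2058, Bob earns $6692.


Total income = 2058 + 6692 = $8750
Alice: $2582 × 2058/8750 = $607.29
Bob: $2582 × 6692/8750 = $1974.71
= Alice: $607.29, Bob: $1974.71

Alice: $607.29, Bob: $1974.71


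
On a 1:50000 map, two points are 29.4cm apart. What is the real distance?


Real distance = map distance × scale
= 29.4cm × 50000
= 1470000 cm = 14700.0 m
= 14.700 km

14.700 km


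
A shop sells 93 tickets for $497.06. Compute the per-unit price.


Unit rate = total / quantity
= 497.06 / 93
= $5.34 per unit

$5.34 per unit


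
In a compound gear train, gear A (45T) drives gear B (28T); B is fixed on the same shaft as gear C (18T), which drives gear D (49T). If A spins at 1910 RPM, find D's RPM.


Stage 1: RPM_B = RPM_A × t_A/t_B = 1910 × 45/28 = 85950/28 ≈ 3069.64
B and C share a shaft → RPM_C = RPM_B
Stage 2: RPM_D = RPM_C × t_C/t_D = RPM_A × (t_A×t_C)/(t_B×t_D)
Overall ratio = (45×18)/(28×49) = 810/1372
RPM_D = 1910 × 810/1372 = 1547100/1372
≈ 1127.62 RPM

1127.62 RPM


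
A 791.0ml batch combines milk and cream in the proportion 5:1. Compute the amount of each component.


Total parts = 5 + 1 = 6
milk: 791.0 × 5/6 = 659.2ml
cream: 791.0 × 1/6 = 131.8ml
= 659.2ml and 131.8ml

659.2ml and 131.8ml


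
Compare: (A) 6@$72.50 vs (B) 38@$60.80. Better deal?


Deal A: $72.50/6 = $12.0833/unit
Deal B: $60.80/38 = $1.6000/unit
B is cheaper per unit
= Deal B

Deal B


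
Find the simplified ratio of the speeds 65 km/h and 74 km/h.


Ratio = 65:74
GCD = 1
Simplified = 65:74
Time ratio (same distance) = 74:65
Speed ratio = 65:74

65:74


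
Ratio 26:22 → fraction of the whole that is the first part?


Total parts = 26 + 22 = 48
First part: 26/48 = 13/24
= 13/24

13/24


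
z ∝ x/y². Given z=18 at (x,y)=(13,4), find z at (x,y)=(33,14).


z = k·x/y²
Solve for k using the known point: k = z·y²/x = 18×16/13 = 288/13 ≈ 22.1538
Now evaluate at x=33, y=14:
z = k × 33 / 196 = (288 × 33) / (13 × 196) = 9504/2548
≈ 3.7300

3.7300


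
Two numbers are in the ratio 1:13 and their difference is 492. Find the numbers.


Let A = 1k, B = 13k.
13k - 1k = 492
12k = 492 → k = 492/12 = 41
A = 1×41 = 41, B = 13×41 = 533
= A = 41, B = 533

A = 41, B = 533


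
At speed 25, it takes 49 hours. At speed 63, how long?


Inverse proportion: x × y = constant
k = 25 × 49 = 1225
y₂ = k / 63 = 1225 / 63
= 19.44

19.44


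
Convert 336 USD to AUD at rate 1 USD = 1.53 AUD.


Amount × rate = 336 × 1.53
= 514.08 AUD

514.08 AUD


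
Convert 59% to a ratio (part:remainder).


59% means 59 parts out of 100; remainder = 41
Part : remainder = 59:41
GCD = 1
= 59:41

59:41


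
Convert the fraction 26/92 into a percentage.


Percentage = (part / whole) × 100
= (26 / 92) × 100
≈ 28.26%

28.26%


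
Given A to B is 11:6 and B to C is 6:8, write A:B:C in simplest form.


Match B: multiply A:B by 6 → 66:36
Multiply B:C by 6 → 36:48
Combined: 66:36:48
GCD = 6
= 11:6:8

11:6:8


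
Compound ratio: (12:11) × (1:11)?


Compound ratio = (12×1) : (11×11)
= 12:121
GCD = 1
= 12:121

12:121


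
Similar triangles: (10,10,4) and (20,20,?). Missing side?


Scale factor = 20/10 = 2
Missing side = 4 × 2
= 8.0

8.0


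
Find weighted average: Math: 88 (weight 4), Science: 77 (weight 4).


Numerator = 88×4 + 77×4
= 352 + 308
= 660
Total weight = 8
Weighted avg = 660/8
= 82.50

82.50


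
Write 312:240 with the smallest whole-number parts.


GCD(312, 240) = 24
312/24 : 240/24
= 13:10

13:10


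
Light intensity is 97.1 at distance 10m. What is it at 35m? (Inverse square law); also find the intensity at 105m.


I₁d₁² = I₂d₂²
I at 35m = 97.1 × (10/35)² = 97.1 × 100/1225 = 9710/1225 ≈ 7.9265
I at 105m = 97.1 × (10/105)² = 97.1 × 100/11025 = 9710/11025 ≈ 0.8807
= 7.9265 and 0.8807

7.9265 and 0.8807


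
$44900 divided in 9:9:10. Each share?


Total parts = 9 + 9 + 10 = 28
Part 1: 44900 × 9/28 = 14432.14
Part 2: 44900 × 9/28 = 14432.14
Part 3: 44900 × 10/28 = 16035.71
= Part 1: $14432.14, Part 2: $14432.14, Part 3: $16035.71

Part 1: $14432.14, Part 2: $14432.14, Part 3: $16035.71


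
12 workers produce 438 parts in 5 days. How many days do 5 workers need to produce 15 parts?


Days ∝ work / workers, so d₂ = d₁ × (m₁/m₂) × (w₂/w₁)
Workers factor (inverse): 12/5 = 2.4000
Work factor (direct): 15/438 ≈ 0.0342
d₂ = 5 × 12/5 × 15/438 = (5 × 12 × 15) / (5 × 438) = 900/2190
≈ 0.41 days

0.41 days


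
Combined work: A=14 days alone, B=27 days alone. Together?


Rate of A = 1/14 per day
Rate of B = 1/27 per day
Combined rate = 1/14 + 1/27 = 41/378 ≈ 0.1085 per day
Days = 1 / combined rate = 378/41
≈ 9.22 days

9.22 days


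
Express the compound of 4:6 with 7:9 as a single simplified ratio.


Compound ratio = (4×7) : (6×9)
= 28:54
GCD = 2
= 14:27

14:27


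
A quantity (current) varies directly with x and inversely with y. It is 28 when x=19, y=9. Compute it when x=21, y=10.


z = k·x/y
Solve for k using the known point: k = z·y/x = 28×9/19 = 252/19 ≈ 13.2632
Now evaluate at x=21, y=10:
z = k × 21 / 10 = (252 × 21) / (19 × 10) = 5292/190
≈ 27.8526

27.8526


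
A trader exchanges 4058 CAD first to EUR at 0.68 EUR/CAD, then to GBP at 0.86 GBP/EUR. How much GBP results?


Step 1: 4058 CAD × 0.68 = 2759.44 EUR
Step 2: 2759.44 EUR × 0.86 = 2373.12 GBP
Implied rate CAD→GBP = 0.68 × 0.86 = 0.5848
= 2373.12 GBP

2373.12 GBP


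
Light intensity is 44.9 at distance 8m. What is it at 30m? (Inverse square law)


I₁d₁² = I₂d₂²
I₂ = I₁ × (d₁/d₂)²
= 44.9 × (8/30)²
= 44.9 × 64/900
= 2873.6/900
≈ 3.1929

3.1929


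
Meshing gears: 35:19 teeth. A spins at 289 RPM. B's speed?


Gear ratio = 35:19 = 35:19
RPM_B = RPM_A × (teeth_A / teeth_B)
= 289 × (35/19)
= 532.4 RPM

532.4 RPM


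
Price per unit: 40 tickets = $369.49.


Unit rate = total / quantity
= 369.49 / 40
= $9.24 per unit

$9.24 per unit


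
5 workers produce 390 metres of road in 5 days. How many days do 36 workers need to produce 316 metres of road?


Days ∝ work / workers, so d₂ = d₁ × (m₁/m₂) × (w₂/w₁)
Workers factor (inverse): 5/36 ≈ 0.1389
Work factor (direct): 316/390 ≈ 0.8103
d₂ = 5 × 5/36 × 316/390 = (5 × 5 × 316) / (36 × 390) = 7900/14040
≈ 0.56 days

0.56 days


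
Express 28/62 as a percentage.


Percentage = (part / whole) × 100
= (28 / 62) × 100
≈ 45.16%

45.16%


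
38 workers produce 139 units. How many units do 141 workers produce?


Direct proportion: y/x = constant
k = 139/38 ≈ 3.6579
y₂ = k × 141 = 139 × 141 / 38 = 19599/38
≈ 515.76

515.76


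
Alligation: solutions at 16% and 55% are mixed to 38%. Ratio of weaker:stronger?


Let x parts of 16% mix with y parts of 55%.
16x + 55y = 38(x + y)
16x + 55y = 38x + 38y
x(16 - 38) = y(38 - 55)
x/y = (55 - 38)/(38 - 16) = 17/22
Simplify: 17:22
= 17:22

17:22


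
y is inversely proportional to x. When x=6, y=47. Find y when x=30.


Inverse proportion: x × y = constant
k = 6 × 47 = 282
y₂ = k / 30 = 282 / 30
= 9.40

9.40


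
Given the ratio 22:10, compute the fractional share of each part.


Total parts = 22 + 10 = 32
First part: 22/32 = 11/16
Second part: 10/32 = 5/16
= 11/16 and 5/16

11/16 and 5/16


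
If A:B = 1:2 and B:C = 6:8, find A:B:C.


Match B: multiply A:B by 6 → 6:12
Multiply B:C by 2 → 12:16
Combined: 6:12:16
GCD = 2
= 3:6:8

3:6:8


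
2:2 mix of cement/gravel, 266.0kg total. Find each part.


Total parts = 2 + 2 = 4
cement: 266.0 × 2/4 = 133.0kg
gravel: 266.0 × 2/4 = 133.0kg
= 133.0kg and 133.0kg

133.0kg and 133.0kg


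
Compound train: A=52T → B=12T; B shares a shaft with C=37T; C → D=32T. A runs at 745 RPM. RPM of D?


Stage 1: RPM_B = RPM_A × t_A/t_B = 745 × 52/12 = 38740/12 ≈ 3228.33
B and C share a shaft → RPM_C = RPM_B
Stage 2: RPM_D = RPM_C × t_C/t_D = RPM_A × (t_A×t_C)/(t_B×t_D)
Overall ratio = (52×37)/(12×32) = 1924/384
RPM_D = 745 × 1924/384 = 1433380/384
≈ 3732.76 RPM

3732.76 RPM


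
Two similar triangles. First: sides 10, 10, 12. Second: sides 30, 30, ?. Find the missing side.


Scale factor = 30/10 = 3
Missing side = 12 × 3
= 36.0

36.0


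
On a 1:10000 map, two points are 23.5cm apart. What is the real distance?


Real distance = map distance × scale
= 23.5cm × 10000
= 235000 cm = 2350.0 m
= 2.350 km

2.350 km


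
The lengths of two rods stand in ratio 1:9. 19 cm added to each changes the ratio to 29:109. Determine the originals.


Let A = 1k, B = 9k.
(1k + 19) / (9k + 19) = 29/109
Cross-multiply: 109(1k + 19) = 29(9k + 19)
109k + 2071 = 261k + 551
109k - 261k = 551 - 2071
-152k = -1520
k = -1520/-152 = 10
A = 1×10 = 10, B = 9×10 = 90
= A = 10, B = 90

A = 10, B = 90


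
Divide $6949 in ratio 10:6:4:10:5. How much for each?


Total parts = 10 + 6 + 4 + 10 + 5 = 35
Part 1: 6949 × 10/35 = 1985.43
Part 2: 6949 × 6/35 = 1191.26
Part 3: 6949 × 4/35 = 794.17
Part 4: 6949 × 10/35 = 1985.43
Part 5: 6949 × 5/35 = 992.71
= Part 1: $1985.43, Part 2: $1191.26, Part 3: $794.17, Part 4: $1985.43, Part 5: $992.71

Part 1: $1985.43, Part 2: $1191.26, Part 3: $794.17, Part 4: $1985.43, Part 5: $992.71


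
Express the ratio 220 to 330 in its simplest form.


GCD(220, 330) = 110
220/110 : 330/110
= 2:3

2:3


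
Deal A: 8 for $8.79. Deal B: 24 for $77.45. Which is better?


Deal A: $8.79/8 = $1.0988/unit
Deal B: $77.45/24 = $3.2271/unit
A is cheaper per unit
= Deal A

Deal A


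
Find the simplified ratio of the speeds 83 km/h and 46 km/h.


Ratio = 83:46
GCD = 1
Simplified = 83:46
Time ratio (same distance) = 46:83
Speed ratio = 83:46

83:46


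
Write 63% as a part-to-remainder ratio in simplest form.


63% means 63 parts out of 100; remainder = 37
Part : remainder = 63:37
GCD = 1
= 63:37

63:37


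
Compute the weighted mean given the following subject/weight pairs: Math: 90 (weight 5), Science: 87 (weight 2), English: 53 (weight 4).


Numerator = 90×5 + 87×2 + 53×4
= 450 + 174 + 212
= 836
Total weight = 11
Weighted avg = 836/11
= 76.00

76.00


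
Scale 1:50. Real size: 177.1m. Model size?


Model size = real / scale
= 177.1 / 50
= 3.5420 m

3.5420 m


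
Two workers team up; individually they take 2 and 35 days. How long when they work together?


Rate of A = 1/2 per day
Rate of B = 1/35 per day
Combined rate = 1/2 + 1/35 = 37/70 ≈ 0.5286 per day
Days = 1 / combined rate = 70/37
≈ 1.89 days

1.89 days


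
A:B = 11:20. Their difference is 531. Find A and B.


Let A = 11k, B = 20k.
20k - 11k = 531
9k = 531 → k = 531/9 = 59
A = 11×59 = 649, B = 20×59 = 1180
= A = 649, B = 1180

A = 649, B = 1180


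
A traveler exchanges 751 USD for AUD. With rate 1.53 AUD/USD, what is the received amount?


Amount × rate = 751 × 1.53
= 1149.03 AUD

1149.03 AUD


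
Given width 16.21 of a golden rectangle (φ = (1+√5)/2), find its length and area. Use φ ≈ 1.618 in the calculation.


φ = (1 + √5) / 2 ≈ 1.618
Length = width × φ = 16.21 × 1.618 = 26.22778
≈ 26.23
Area = width × length = 16.21 × 26.22778 = 425.1523138 ≈ 425.15
= Length: 26.23, Area: 425.15

Length: 26.23, Area: 425.15


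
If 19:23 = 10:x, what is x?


Cross multiply: 19 × x = 23 × 10
19x = 230
x = 230 / 19
= 12.11

12.11


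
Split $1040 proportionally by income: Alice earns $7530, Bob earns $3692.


Total income = 7530 + 3692 = $11222
Alice: $1040 × 7530/11222 = $697.84
Bob: $1040 × 3692/11222 = $342.16
= Alice: $697.84, Bob: $342.16

Alice: $697.84, Bob: $342.16


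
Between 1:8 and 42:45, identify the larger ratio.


1/8 = 0.1250
42/45 = 0.9333
0.1250 < 0.9333, so 1:8 is less
= 42:45

42:45


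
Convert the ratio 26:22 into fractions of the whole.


Total parts = 26 + 22 = 48
First part: 26/48 = 13/24
Second part: 22/48 = 11/24
= 13/24 and 11/24

13/24 and 11/24


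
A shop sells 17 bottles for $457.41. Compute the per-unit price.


Unit rate = total / quantity
= 457.41 / 17
= $26.91 per unit

$26.91 per unit


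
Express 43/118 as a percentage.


Percentage = (part / whole) × 100
= (43 / 118) × 100
≈ 36.44%

36.44%


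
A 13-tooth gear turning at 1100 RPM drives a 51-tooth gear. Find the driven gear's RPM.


Gear ratio = 13:51 = 13:51
RPM_B = RPM_A × (teeth_A / teeth_B)
= 1100 × (13/51)
= 280.4 RPM

280.4 RPM


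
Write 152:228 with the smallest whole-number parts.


GCD(152, 228) = 76
152/76 : 228/76
= 2:3

2:3


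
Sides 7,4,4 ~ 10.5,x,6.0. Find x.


Scale factor = 10.5/7 = 1.5
Missing side = 4 × 1.5
= 6.0

6.0


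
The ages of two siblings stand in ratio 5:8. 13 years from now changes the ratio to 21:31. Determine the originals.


Let A = 5k, B = 8k.
(5k + 13) / (8k + 13) = 21/31
Cross-multiply: 31(5k + 13) = 21(8k + 13)
155k + 403 = 168k + 273
155k - 168k = 273 - 403
-13k = -130
k = -130/-13 = 10
A = 5×10 = 50, B = 8×10 = 80
= A = 50, B = 80

A = 50, B = 80


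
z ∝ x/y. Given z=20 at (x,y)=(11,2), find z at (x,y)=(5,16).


z = k·x/y
Solve for k using the known point: k = z·y/x = 20×2/11 = 40/11 ≈ 3.6364
Now evaluate at x=5, y=16:
z = k × 5 / 16 = (40 × 5) / (11 × 16) = 200/176
≈ 1.1364

1.1364


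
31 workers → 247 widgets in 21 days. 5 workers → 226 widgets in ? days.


Days ∝ work / workers, so d₂ = d₁ × (m₁/m₂) × (w₂/w₁)
Workers factor (inverse): 31/5 = 6.2000
Work factor (direct): 226/247 ≈ 0.9150
d₂ = 21 × 31/5 × 226/247 = (21 × 31 × 226) / (5 × 247) = 147126/1235
≈ 119.13 days

119.13 days


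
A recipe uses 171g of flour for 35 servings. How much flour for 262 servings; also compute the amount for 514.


Direct proportion: y/x = constant
k = 171/35 ≈ 4.8857
y at x=262: k × 262 = 171 × 262 / 35 = 44802/35 ≈ 1280.06
y at x=514: k × 514 = 171 × 514 / 35 = 87894/35 ≈ 2511.26
= 1280.06 and 2511.26

1280.06 and 2511.26
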